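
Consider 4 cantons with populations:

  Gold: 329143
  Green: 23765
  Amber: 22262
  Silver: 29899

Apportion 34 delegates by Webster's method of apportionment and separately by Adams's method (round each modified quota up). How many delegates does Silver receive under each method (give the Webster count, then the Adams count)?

Webster: Gold 28, Green 2, Amber 2, Silver 2.
Adams: Gold 27, Green 2, Amber 2, Silver 3.
Silver gets 2 under Webster and 3 under Adams.

2 and 3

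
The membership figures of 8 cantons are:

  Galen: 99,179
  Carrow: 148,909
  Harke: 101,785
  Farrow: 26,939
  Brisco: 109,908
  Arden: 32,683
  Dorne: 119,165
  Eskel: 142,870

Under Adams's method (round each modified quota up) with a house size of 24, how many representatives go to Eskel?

4

Standard divisor 781438/24 ≈ 32559.917; standard quotas: Galen 3.046, Carrow 4.573, Harke 3.126, Farrow 0.827, Brisco 3.376, Arden 1.004, Dorne 3.660, Eskel 4.388.
Rounding up gives 4, 5, 4, 1, 4, 2, 4, 5 = 29 seats, so the divisor must be adjusted.
With modified divisor 36900: modified quotas Galen 2.688, Carrow 4.035, Harke 2.758, Farrow 0.730, Brisco 2.979, Arden 0.886, Dorne 3.229, Eskel 3.872.
Rounding up: Galen 3, Carrow 5, Harke 3, Farrow 1, Brisco 3, Arden 1, Dorne 4, Eskel 4 (total 24).
Eskel receives 4.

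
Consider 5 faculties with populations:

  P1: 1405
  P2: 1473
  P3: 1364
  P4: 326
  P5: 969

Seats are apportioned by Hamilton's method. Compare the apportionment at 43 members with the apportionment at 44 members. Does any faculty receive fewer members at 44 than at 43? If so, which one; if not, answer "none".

P4

At 43 seats: P1 11, P2 11, P3 11, P4 3, P5 7.
At 44 seats: P1 11, P2 12, P3 11, P4 2, P5 8.
P4 drops from 3 to 2.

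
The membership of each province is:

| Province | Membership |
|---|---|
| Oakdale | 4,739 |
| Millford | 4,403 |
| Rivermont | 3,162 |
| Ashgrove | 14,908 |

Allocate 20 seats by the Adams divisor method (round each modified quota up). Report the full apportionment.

Oakdale=4; Millford=3; Rivermont=3; Ashgrove=10

Standard divisor 27212/20 ≈ 1360.6; standard quotas: Oakdale 3.483, Millford 3.236, Rivermont 2.324, Ashgrove 10.957.
Rounding up gives 4, 4, 3, 11 = 22 seats, so the divisor must be adjusted.
With modified divisor 1500: modified quotas Oakdale 3.159, Millford 2.935, Rivermont 2.108, Ashgrove 9.939.
Rounding up: Oakdale 4, Millford 3, Rivermont 3, Ashgrove 10 (total 20).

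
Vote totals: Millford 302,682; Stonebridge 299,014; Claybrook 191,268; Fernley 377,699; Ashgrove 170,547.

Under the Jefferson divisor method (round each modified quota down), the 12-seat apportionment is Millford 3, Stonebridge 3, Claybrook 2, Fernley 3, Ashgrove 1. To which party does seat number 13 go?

Priority for the next seat is population ÷ (current seats + 1).
Priorities: Millford 75670.500, Stonebridge 74753.500, Claybrook 63756.000, Fernley 94424.750, Ashgrove 85273.500.
Highest priority: Fernley.

Fernley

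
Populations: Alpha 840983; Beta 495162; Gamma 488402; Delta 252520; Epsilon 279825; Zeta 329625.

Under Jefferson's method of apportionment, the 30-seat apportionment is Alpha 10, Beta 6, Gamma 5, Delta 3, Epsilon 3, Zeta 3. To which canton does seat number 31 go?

Priority for the next seat is population ÷ (current seats + 1).
Priorities: Alpha 76453.000, Beta 70737.429, Gamma 81400.333, Delta 63130.000, Epsilon 69956.250, Zeta 82406.250.
Highest priority: Zeta.

Zeta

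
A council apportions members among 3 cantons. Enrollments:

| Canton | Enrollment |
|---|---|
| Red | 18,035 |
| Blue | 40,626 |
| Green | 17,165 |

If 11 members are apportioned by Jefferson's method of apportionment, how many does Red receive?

Standard divisor 75826/11 ≈ 6893.273; standard quotas: Red 2.616, Blue 5.894, Green 2.490.
Rounding down gives 2, 5, 2 = 9 seats, so the divisor must be adjusted.
With modified divisor 5900: modified quotas Red 3.057, Blue 6.886, Green 2.909.
Rounding down: Red 3, Blue 6, Green 2 (total 11).
Red receives 3.

3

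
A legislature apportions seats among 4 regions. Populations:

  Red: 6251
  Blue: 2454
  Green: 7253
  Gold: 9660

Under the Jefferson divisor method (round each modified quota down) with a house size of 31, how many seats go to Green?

9

Standard divisor 25618/31 ≈ 826.387; standard quotas: Red 7.564, Blue 2.970, Green 8.777, Gold 11.689.
Rounding down gives 7, 2, 8, 11 = 28 seats, so the divisor must be adjusted.
With modified divisor 800: modified quotas Red 7.814, Blue 3.067, Green 9.066, Gold 12.075.
Rounding down: Red 7, Blue 3, Green 9, Gold 12 (total 31).
Green receives 9.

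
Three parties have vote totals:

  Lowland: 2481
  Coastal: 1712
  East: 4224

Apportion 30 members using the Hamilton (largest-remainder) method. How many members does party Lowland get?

The standard divisor is 8417/30 ≈ 280.567.
Standard quotas: Lowland 8.843, Coastal 6.102, East 15.055.
Lower quotas: Lowland 8, Coastal 6, East 15 (sum 29, leaving 1 seat).
Remainders in descending order: Lowland 0.843, Coastal 0.102, East 0.055.
Largest remainder: Lowland receives the extra seat.
Lowland receives 9.

9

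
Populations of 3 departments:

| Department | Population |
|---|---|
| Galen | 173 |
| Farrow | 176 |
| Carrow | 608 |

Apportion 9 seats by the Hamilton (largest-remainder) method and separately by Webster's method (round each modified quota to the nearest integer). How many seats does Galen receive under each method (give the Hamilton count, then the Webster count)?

Hamilton: Galen 1, Farrow 2, Carrow 6.
Webster: Galen 2, Farrow 2, Carrow 5.
Galen gets 1 under Hamilton and 2 under Webster.

1 and 2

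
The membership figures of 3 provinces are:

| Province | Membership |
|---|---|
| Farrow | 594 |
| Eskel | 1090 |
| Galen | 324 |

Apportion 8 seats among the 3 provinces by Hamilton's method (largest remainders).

Farrow=3, Eskel=4, Galen=1

Total 2008; standard divisor 2008/8 = 251.
Standard quotas: Farrow 2.367, Eskel 4.343, Galen 1.291.
Lower quotas: Farrow 2, Eskel 4, Galen 1 (sum 7, leaving 1 seat).
Remainders in descending order: Farrow 0.367, Eskel 0.343, Galen 0.291.
Largest remainder: Farrow receives the extra seat.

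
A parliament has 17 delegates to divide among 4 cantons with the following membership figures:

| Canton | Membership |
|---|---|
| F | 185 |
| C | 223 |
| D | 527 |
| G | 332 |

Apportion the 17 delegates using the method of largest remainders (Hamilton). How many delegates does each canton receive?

F=3; C=3; D=7; G=4

Total 1267; standard divisor 1267/17 ≈ 74.529.
Standard quotas: F 2.482, C 2.992, D 7.071, G 4.455.
Lower quotas: F 2, C 2, D 7, G 4 (sum 15, leaving 2 seats).
Remainders in descending order: C 0.992, F 0.482, G 0.455, D 0.071.
Largest remainders: C, F receive the extra seats.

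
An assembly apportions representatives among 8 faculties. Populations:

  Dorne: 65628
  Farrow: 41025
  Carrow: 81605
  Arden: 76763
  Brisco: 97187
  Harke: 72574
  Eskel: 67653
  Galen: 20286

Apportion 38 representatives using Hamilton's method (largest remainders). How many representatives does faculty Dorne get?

5

Total 522721; standard divisor 522721/38 ≈ 13755.816.
Standard quotas: Dorne 4.7709, Farrow 2.9824, Carrow 5.9324, Arden 5.5804, Brisco 7.0652, Harke 5.2759, Eskel 4.9181, Galen 1.4747.
Lower quotas: Dorne 4, Farrow 2, Carrow 5, Arden 5, Brisco 7, Harke 5, Eskel 4, Galen 1 (sum 33, leaving 5 seats).
Remainders in descending order: Farrow 0.9824, Carrow 0.9324, Eskel 0.9181, Dorne 0.7709, Arden 0.5804, Galen 0.4747, Harke 0.2759, Brisco 0.0652.
The surplus seats go to Farrow, Carrow, Eskel, Dorne, Arden.
Dorne receives 5.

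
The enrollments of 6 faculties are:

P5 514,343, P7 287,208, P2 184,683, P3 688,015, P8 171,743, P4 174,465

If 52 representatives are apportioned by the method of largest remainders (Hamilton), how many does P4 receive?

5

The standard divisor is 2020457/52 ≈ 38854.942.
Standard quotas: P5 13.2375, P7 7.3918, P2 4.7531, P3 17.7073, P8 4.4201, P4 4.4902.
Lower quotas: P5 13, P7 7, P2 4, P3 17, P8 4, P4 4 (sum 49, leaving 3 seats).
Remainders in descending order: P2 0.7531, P3 0.7073, P4 0.4902, P8 0.4201, P7 0.3918, P5 0.2375.
Largest remainders: P2, P3, P4 receive the extra seats.
P4 receives 5.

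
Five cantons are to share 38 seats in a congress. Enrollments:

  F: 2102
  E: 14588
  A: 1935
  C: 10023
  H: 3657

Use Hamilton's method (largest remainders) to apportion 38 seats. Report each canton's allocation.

F=3, E=17, A=2, C=12, H=4

Total 32305; standard divisor 32305/38 ≈ 850.132.
Standard quotas: F 2.4726, E 17.1597, A 2.2761, C 11.7899, H 4.3017.
Lower quotas: F 2, E 17, A 2, C 11, H 4 (sum 36, leaving 2 seats).
Remainders in descending order: C 0.7899, F 0.4726, H 0.3017, A 0.2761, E 0.1597.
The surplus seats go to C, F.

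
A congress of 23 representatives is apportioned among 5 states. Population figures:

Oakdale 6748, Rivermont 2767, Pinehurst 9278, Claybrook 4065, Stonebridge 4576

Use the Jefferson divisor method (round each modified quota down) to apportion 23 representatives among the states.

Standard divisor 27434/23 ≈ 1192.783; standard quotas: Oakdale 5.657, Rivermont 2.320, Pinehurst 7.778, Claybrook 3.408, Stonebridge 3.836.
Rounding down gives 5, 2, 7, 3, 3 = 20 seats, so the divisor must be adjusted.
With modified divisor 1100: modified quotas Oakdale 6.135, Rivermont 2.515, Pinehurst 8.435, Claybrook 3.695, Stonebridge 4.160.
Rounding down: Oakdale 6, Rivermont 2, Pinehurst 8, Claybrook 3, Stonebridge 4 (total 23).

Oakdale 6, Rivermont 2, Pinehurst 8, Claybrook 3, Stonebridge 4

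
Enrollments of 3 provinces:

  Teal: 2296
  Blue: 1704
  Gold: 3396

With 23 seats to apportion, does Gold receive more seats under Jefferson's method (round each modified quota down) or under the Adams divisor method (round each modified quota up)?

Jefferson: Teal 7, Blue 5, Gold 11.
Adams: Teal 7, Blue 6, Gold 10.
Gold gets 11 under Jefferson and 10 under Adams.

Jefferson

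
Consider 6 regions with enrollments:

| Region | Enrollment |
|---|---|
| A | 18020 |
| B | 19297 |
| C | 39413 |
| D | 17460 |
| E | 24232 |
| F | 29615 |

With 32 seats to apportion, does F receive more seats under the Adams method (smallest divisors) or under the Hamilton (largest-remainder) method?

Adams

Adams: A 4, B 4, C 8, D 4, E 5, F 7.
Hamilton: A 4, B 4, C 9, D 4, E 5, F 6.
F gets 7 under Adams and 6 under Hamilton.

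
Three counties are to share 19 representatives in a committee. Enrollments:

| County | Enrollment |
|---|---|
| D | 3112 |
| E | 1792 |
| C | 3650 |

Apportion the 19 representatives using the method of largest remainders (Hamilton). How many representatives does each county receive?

Standard divisor: 8554 ÷ 19 ≈ 450.211.
Standard quotas: D 6.912, E 3.980, C 8.107.
Lower quotas: D 6, E 3, C 8 (sum 17, leaving 2 seats).
Remainders in descending order: E 0.980, D 0.912, C 0.107.
The surplus seats go to E, D.

D: 7; E: 4; C: 8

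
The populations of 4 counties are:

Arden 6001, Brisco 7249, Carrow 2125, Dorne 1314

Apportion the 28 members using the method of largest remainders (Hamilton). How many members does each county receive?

Arden: 10; Brisco: 12; Carrow: 4; Dorne: 2

Standard divisor: 16689 ÷ 28 ≈ 596.036.
Standard quotas: Arden 10.0682, Brisco 12.1620, Carrow 3.5652, Dorne 2.2046.
Lower quotas: Arden 10, Brisco 12, Carrow 3, Dorne 2 (sum 27, leaving 1 seat).
Remainders in descending order: Carrow 0.5652, Dorne 0.2046, Brisco 0.1620, Arden 0.0682.
Largest remainder: Carrow receives the extra seat.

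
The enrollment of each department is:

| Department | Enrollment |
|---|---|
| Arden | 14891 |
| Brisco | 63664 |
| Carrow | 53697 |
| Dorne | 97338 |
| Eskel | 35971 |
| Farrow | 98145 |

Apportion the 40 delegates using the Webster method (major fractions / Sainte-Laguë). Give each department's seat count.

Arden=2, Brisco=7, Carrow=6, Dorne=10, Eskel=4, Farrow=11

Standard divisor 363706/40 ≈ 9092.65; standard quotas: Arden 1.638, Brisco 7.002, Carrow 5.906, Dorne 10.705, Eskel 3.956, Farrow 10.794.
Rounding to the nearest integer gives 2, 7, 6, 11, 4, 11 = 41 seats, so the divisor must be adjusted.
With modified divisor 9300: modified quotas Arden 1.601, Brisco 6.846, Carrow 5.774, Dorne 10.466, Eskel 3.868, Farrow 10.553.
Rounding to the nearest integer: Arden 2, Brisco 7, Carrow 6, Dorne 10, Eskel 4, Farrow 11 (total 40).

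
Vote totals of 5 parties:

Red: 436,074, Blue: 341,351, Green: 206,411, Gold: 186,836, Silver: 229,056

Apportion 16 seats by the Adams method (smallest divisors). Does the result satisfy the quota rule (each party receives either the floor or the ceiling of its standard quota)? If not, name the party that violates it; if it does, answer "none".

none

Standard quotas: Red 4.985, Blue 3.902, Green 2.359, Gold 2.136, Silver 2.618.
Adams allocation: Red 5, Blue 4, Green 2, Gold 2, Silver 3.
Every allocation lies between the lower and upper quota.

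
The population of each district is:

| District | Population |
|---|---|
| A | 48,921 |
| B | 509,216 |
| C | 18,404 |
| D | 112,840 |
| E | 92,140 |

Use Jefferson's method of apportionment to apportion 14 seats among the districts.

A 1, B 10, C 0, D 2, E 1

Standard divisor 781521/14 ≈ 55822.929; standard quotas: A 0.876, B 9.122, C 0.330, D 2.021, E 1.651.
Rounding down gives 0, 9, 0, 2, 1 = 12 seats, so the divisor must be adjusted.
With modified divisor 47600: modified quotas A 1.028, B 10.698, C 0.387, D 2.371, E 1.936.
Rounding down: A 1, B 10, C 0, D 2, E 1 (total 14).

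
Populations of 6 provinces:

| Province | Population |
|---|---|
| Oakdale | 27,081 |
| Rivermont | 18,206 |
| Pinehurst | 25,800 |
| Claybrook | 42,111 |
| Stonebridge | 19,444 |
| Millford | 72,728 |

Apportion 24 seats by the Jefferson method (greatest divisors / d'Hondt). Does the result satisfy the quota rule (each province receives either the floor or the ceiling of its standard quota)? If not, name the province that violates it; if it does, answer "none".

Standard quotas: Oakdale 3.165, Rivermont 2.128, Pinehurst 3.015, Claybrook 4.921, Stonebridge 2.272, Millford 8.499.
Jefferson allocation: Oakdale 3, Rivermont 2, Pinehurst 3, Claybrook 5, Stonebridge 2, Millford 9.
Every allocation lies between the lower and upper quota.

none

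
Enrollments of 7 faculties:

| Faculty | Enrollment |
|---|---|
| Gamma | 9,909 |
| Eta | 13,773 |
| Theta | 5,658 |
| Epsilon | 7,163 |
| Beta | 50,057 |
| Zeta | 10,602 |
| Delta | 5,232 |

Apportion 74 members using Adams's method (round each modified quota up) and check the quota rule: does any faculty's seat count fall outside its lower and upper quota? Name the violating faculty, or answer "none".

Standard quotas: Gamma 7.161, Eta 9.954, Theta 4.089, Epsilon 5.177, Beta 36.176, Zeta 7.662, Delta 3.781.
Adams allocation: Gamma 7, Eta 10, Theta 4, Epsilon 6, Beta 35, Zeta 8, Delta 4.
Beta has quota 36.176 (lower 36, upper 37) but receives 35 — outside the quota interval.

Beta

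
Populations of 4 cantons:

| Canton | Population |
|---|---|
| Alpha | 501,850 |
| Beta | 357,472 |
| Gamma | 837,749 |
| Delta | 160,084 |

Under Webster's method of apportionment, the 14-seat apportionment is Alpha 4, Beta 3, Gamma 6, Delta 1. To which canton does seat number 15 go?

Priority for the next seat is population ÷ (current seats + 0.5).
Priorities: Alpha 111522.222, Beta 102134.857, Gamma 128884.462, Delta 106722.667.
Highest priority: Gamma.

Gamma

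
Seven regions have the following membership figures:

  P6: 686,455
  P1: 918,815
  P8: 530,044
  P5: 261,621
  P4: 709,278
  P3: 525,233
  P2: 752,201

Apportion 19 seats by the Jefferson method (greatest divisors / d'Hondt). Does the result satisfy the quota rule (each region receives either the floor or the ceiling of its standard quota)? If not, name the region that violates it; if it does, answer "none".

none

Standard quotas: P6 2.975, P1 3.982, P8 2.297, P5 1.134, P4 3.074, P3 2.277, P2 3.260.
Jefferson allocation: P6 3, P1 4, P8 2, P5 1, P4 3, P3 2, P2 4.
Every allocation lies between the lower and upper quota.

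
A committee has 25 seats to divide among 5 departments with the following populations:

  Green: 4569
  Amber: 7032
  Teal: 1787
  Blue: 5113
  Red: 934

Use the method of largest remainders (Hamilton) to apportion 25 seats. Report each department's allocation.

Standard divisor: 19435 ÷ 25 ≈ 777.4.
Standard quotas: Green 5.8773, Amber 9.0455, Teal 2.2987, Blue 6.5771, Red 1.2014.
Lower quotas: Green 5, Amber 9, Teal 2, Blue 6, Red 1 (sum 23, leaving 2 seats).
Remainders in descending order: Green 0.8773, Blue 0.5771, Teal 0.2987, Red 0.2014, Amber 0.0455.
The surplus seats go to Green, Blue.

Green: 6, Amber: 9, Teal: 2, Blue: 7, Red: 1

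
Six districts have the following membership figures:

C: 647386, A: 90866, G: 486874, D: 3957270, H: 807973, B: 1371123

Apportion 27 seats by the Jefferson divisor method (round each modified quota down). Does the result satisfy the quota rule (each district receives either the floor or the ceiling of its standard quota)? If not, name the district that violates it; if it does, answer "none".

D

Standard quotas: C 2.374, A 0.333, G 1.786, D 14.514, H 2.963, B 5.029.
Jefferson allocation: C 2, A 0, G 1, D 16, H 3, B 5.
D has quota 14.514 (lower 14, upper 15) but receives 16 — outside the quota interval.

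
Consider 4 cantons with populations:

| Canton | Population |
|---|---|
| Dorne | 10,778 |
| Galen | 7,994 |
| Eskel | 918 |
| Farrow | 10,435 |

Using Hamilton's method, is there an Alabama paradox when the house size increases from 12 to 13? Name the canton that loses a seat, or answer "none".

At 12 seats: Dorne 4, Galen 3, Eskel 1, Farrow 4.
At 13 seats: Dorne 5, Galen 3, Eskel 0, Farrow 5.
Eskel drops from 1 to 0.

Eskel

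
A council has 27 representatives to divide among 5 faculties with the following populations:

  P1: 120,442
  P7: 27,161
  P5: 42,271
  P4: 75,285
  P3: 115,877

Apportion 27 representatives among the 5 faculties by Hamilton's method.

P1 9, P7 2, P5 3, P4 5, P3 8

Total 381036; standard divisor 381036/27 ≈ 14112.444.
Standard quotas: P1 8.5345, P7 1.9246, P5 2.9953, P4 5.3347, P3 8.2110.
Lower quotas: P1 8, P7 1, P5 2, P4 5, P3 8 (sum 24, leaving 3 seats).
Remainders in descending order: P5 0.9953, P7 0.9246, P1 0.5345, P4 0.3347, P3 0.2110.
The surplus seats go to P5, P7, P1.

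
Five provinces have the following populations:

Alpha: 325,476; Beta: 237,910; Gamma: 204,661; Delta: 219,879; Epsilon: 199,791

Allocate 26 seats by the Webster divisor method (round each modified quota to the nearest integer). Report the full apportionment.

Standard divisor 1187717/26 ≈ 45681.423; standard quotas: Alpha 7.125, Beta 5.208, Gamma 4.480, Delta 4.813, Epsilon 4.374.
Rounding to the nearest integer gives 7, 5, 4, 5, 4 = 25 seats, so the divisor must be adjusted.
With modified divisor 44900: modified quotas Alpha 7.249, Beta 5.299, Gamma 4.558, Delta 4.897, Epsilon 4.450.
Rounding to the nearest integer: Alpha 7, Beta 5, Gamma 5, Delta 5, Epsilon 4 (total 26).

Alpha: 7, Beta: 5, Gamma: 5, Delta: 5, Epsilon: 4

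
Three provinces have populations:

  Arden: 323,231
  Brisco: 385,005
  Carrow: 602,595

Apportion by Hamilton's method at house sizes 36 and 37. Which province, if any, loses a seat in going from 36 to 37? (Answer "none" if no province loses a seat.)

At 36 seats: Arden 9, Brisco 11, Carrow 16.
At 37 seats: Arden 9, Brisco 11, Carrow 17.
No province's allocation decreased.

none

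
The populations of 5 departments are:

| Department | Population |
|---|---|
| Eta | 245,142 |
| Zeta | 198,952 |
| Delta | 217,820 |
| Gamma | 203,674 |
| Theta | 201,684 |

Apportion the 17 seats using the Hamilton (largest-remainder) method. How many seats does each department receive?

Total 1067272; standard divisor 1067272/17 ≈ 62780.706.
Standard quotas: Eta 3.9047, Zeta 3.1690, Delta 3.4695, Gamma 3.2442, Theta 3.2125.
Lower quotas: Eta 3, Zeta 3, Delta 3, Gamma 3, Theta 3 (sum 15, leaving 2 seats).
Remainders in descending order: Eta 0.9047, Delta 0.4695, Gamma 0.2442, Theta 0.2125, Zeta 0.1690.
Largest remainders: Eta, Delta receive the extra seats.

Eta 4, Zeta 3, Delta 4, Gamma 3, Theta 3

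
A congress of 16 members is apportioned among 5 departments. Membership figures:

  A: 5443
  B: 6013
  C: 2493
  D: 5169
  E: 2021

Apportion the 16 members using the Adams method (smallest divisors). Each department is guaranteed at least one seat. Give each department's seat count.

A 4; B 4; C 2; D 4; E 2

Standard divisor 21139/16 ≈ 1321.188; standard quotas: A 4.120, B 4.551, C 1.887, D 3.912, E 1.530.
Rounding up gives 5, 5, 2, 4, 2 = 18 seats, so the divisor must be adjusted.
With modified divisor 1600: modified quotas A 3.402, B 3.758, C 1.558, D 3.231, E 1.263.
Rounding up: A 4, B 4, C 2, D 4, E 2 (total 16).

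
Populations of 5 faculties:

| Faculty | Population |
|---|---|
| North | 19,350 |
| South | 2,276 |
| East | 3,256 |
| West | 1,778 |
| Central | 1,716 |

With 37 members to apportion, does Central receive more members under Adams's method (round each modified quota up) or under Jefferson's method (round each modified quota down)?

Adams

Adams: North 24, South 3, East 4, West 3, Central 3.
Jefferson: North 26, South 3, East 4, West 2, Central 2.
Central gets 3 under Adams and 2 under Jefferson.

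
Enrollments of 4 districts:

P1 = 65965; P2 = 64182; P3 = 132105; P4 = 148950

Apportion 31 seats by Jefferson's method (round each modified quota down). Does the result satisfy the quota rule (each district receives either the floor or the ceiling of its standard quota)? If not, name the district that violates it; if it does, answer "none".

Standard quotas: P1 4.973, P2 4.839, P3 9.959, P4 11.229.
Jefferson allocation: P1 5, P2 5, P3 10, P4 11.
Every allocation lies between the lower and upper quota.

none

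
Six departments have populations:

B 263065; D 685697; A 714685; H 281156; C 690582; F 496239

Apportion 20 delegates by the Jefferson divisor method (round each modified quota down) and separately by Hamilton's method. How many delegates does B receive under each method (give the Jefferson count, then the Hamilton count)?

1 and 2

Jefferson: B 1, D 4, A 5, H 2, C 5, F 3.
Hamilton: B 2, D 4, A 5, H 2, C 4, F 3.
B gets 1 under Jefferson and 2 under Hamilton.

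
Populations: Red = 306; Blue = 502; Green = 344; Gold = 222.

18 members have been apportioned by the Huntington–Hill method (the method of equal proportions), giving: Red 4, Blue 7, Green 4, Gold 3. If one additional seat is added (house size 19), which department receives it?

Priority for the next seat is population ÷ (√(s·(s+1))).
Priorities: Red 68.424, Blue 67.083, Green 76.921, Gold 64.086.
Highest priority: Green.

Green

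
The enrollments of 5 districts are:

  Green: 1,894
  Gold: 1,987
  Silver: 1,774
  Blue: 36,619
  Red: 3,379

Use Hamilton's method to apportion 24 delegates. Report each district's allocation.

Standard divisor: 45653 ÷ 24 ≈ 1902.208.
Standard quotas: Green 0.9957, Gold 1.0446, Silver 0.9326, Blue 19.2508, Red 1.7764.
Lower quotas: Green 0, Gold 1, Silver 0, Blue 19, Red 1 (sum 21, leaving 3 seats).
Remainders in descending order: Green 0.9957, Silver 0.9326, Red 0.7764, Blue 0.2508, Gold 0.0446.
The surplus seats go to Green, Silver, Red.

Green 1, Gold 1, Silver 1, Blue 19, Red 2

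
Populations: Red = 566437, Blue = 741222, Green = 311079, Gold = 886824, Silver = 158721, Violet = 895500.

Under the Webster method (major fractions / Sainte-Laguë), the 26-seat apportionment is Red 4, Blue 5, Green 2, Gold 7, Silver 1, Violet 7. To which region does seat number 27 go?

Blue

Priority for the next seat is population ÷ (current seats + 0.5).
Priorities: Red 125874.889, Blue 134767.636, Green 124431.600, Gold 118243.200, Silver 105814.000, Violet 119400.000.
Highest priority: Blue.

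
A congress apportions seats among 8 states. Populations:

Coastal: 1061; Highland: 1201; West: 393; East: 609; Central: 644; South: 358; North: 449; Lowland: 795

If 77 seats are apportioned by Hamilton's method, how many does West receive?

5

Standard divisor: 5510 ÷ 77 ≈ 71.558.
Standard quotas: Coastal 14.827, Highland 16.783, West 5.492, East 8.511, Central 9.000, South 5.003, North 6.275, Lowland 11.110.
Lower quotas: Coastal 14, Highland 16, West 5, East 8, Central 8, South 5, North 6, Lowland 11 (sum 73, leaving 4 seats).
Remainders in descending order: Central 1.000, Coastal 0.827, Highland 0.783, East 0.511, West 0.492, North 0.275, Lowland 0.110, South 0.003.
Largest remainders: Central, Coastal, Highland, East receive the extra seats.
West receives 5.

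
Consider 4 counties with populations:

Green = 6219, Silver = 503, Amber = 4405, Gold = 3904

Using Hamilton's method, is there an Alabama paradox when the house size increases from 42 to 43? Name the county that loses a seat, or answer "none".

Silver

At 42 seats: Green 17, Silver 2, Amber 12, Gold 11.
At 43 seats: Green 18, Silver 1, Amber 13, Gold 11.
Silver drops from 2 to 1.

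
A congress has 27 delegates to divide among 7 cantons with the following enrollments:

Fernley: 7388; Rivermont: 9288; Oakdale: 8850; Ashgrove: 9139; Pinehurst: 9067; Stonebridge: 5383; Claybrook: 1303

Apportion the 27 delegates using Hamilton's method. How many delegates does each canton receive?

Fernley=4, Rivermont=5, Oakdale=5, Ashgrove=5, Pinehurst=5, Stonebridge=3, Claybrook=0

Standard divisor: 50418 ÷ 27 ≈ 1867.333.
Standard quotas: Fernley 3.9564, Rivermont 4.9739, Oakdale 4.7394, Ashgrove 4.8941, Pinehurst 4.8556, Stonebridge 2.8827, Claybrook 0.6978.
Lower quotas: Fernley 3, Rivermont 4, Oakdale 4, Ashgrove 4, Pinehurst 4, Stonebridge 2, Claybrook 0 (sum 21, leaving 6 seats).
Remainders in descending order: Rivermont 0.9739, Fernley 0.9564, Ashgrove 0.8941, Stonebridge 0.8827, Pinehurst 0.8556, Oakdale 0.7394, Claybrook 0.6978.
The surplus seats go to Rivermont, Fernley, Ashgrove, Stonebridge, Pinehurst, Oakdale.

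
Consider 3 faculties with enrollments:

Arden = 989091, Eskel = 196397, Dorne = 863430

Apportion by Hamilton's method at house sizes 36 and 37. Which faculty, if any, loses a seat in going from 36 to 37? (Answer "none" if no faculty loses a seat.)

Eskel

At 36 seats: Arden 17, Eskel 4, Dorne 15.
At 37 seats: Arden 18, Eskel 3, Dorne 16.
Eskel drops from 4 to 3.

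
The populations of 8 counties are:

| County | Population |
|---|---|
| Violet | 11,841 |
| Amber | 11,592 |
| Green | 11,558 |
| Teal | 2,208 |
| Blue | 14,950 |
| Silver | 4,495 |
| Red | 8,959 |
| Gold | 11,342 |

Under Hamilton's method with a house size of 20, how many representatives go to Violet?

3

Total 76945; standard divisor 76945/20 ≈ 3847.25.
Standard quotas: Violet 3.0778, Amber 3.0131, Green 3.0042, Teal 0.5739, Blue 3.8859, Silver 1.1684, Red 2.3287, Gold 2.9481.
Lower quotas: Violet 3, Amber 3, Green 3, Teal 0, Blue 3, Silver 1, Red 2, Gold 2 (sum 17, leaving 3 seats).
Remainders in descending order: Gold 0.9481, Blue 0.8859, Teal 0.5739, Red 0.3287, Silver 0.1684, Violet 0.0778, Amber 0.0131, Green 0.0042.
Largest remainders: Gold, Blue, Teal receive the extra seats.
Violet receives 3.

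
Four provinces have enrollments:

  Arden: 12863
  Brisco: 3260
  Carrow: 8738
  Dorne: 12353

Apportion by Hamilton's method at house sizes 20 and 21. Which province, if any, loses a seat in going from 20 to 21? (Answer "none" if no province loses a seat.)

none

At 20 seats: Arden 7, Brisco 2, Carrow 5, Dorne 6.
At 21 seats: Arden 7, Brisco 2, Carrow 5, Dorne 7.
No province's allocation decreased.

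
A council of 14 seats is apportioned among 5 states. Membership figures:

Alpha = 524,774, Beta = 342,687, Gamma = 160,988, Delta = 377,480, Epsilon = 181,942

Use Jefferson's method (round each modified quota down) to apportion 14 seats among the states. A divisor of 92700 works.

Alpha 5, Beta 3, Gamma 1, Delta 4, Epsilon 1

With modified divisor 92700: modified quotas Alpha 5.661, Beta 3.697, Gamma 1.737, Delta 4.072, Epsilon 1.963.
Rounding down: Alpha 5, Beta 3, Gamma 1, Delta 4, Epsilon 1 (total 14).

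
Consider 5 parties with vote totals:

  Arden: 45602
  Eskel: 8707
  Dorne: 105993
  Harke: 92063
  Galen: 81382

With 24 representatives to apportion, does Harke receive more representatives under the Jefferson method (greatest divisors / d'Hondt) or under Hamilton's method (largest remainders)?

Jefferson

Jefferson: Arden 3, Eskel 0, Dorne 8, Harke 7, Galen 6.
Hamilton: Arden 3, Eskel 1, Dorne 8, Harke 6, Galen 6.
Harke gets 7 under Jefferson and 6 under Hamilton.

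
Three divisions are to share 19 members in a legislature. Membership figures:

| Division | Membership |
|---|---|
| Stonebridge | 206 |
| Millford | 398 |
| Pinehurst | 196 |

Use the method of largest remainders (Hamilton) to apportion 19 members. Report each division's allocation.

Standard divisor: 800 ÷ 19 ≈ 42.105.
Standard quotas: Stonebridge 4.893, Millford 9.453, Pinehurst 4.655.
Lower quotas: Stonebridge 4, Millford 9, Pinehurst 4 (sum 17, leaving 2 seats).
Remainders in descending order: Stonebridge 0.892, Pinehurst 0.655, Millford 0.453.
The surplus seats go to Stonebridge, Pinehurst.

Stonebridge: 5, Millford: 9, Pinehurst: 5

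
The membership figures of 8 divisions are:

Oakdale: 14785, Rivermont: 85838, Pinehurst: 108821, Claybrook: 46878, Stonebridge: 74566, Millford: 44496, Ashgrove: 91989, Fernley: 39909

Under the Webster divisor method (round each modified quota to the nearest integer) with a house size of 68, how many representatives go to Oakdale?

Standard divisor 507282/68 ≈ 7460.029; standard quotas: Oakdale 1.982, Rivermont 11.506, Pinehurst 14.587, Claybrook 6.284, Stonebridge 9.995, Millford 5.965, Ashgrove 12.331, Fernley 5.350.
Rounding to the nearest integer gives Oakdale 2, Rivermont 12, Pinehurst 15, Claybrook 6, Stonebridge 10, Millford 6, Ashgrove 12, Fernley 5 — total 68, matching the house size, so no adjustment is needed.
Oakdale receives 2.

2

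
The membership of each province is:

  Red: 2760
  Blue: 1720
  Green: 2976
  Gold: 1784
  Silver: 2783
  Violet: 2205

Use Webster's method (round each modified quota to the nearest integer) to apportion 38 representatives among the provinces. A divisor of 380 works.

Red=7, Blue=5, Green=8, Gold=5, Silver=7, Violet=6

With modified divisor 380: modified quotas Red 7.263, Blue 4.526, Green 7.832, Gold 4.695, Silver 7.324, Violet 5.803.
Rounding to the nearest integer: Red 7, Blue 5, Green 8, Gold 5, Silver 7, Violet 6 (total 38).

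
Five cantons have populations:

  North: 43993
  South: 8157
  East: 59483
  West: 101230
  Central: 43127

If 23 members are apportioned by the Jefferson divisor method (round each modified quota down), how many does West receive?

10

Standard divisor 255990/23 ≈ 11130; standard quotas: North 3.953, South 0.733, East 5.344, West 9.095, Central 3.875.
Rounding down gives 3, 0, 5, 9, 3 = 20 seats, so the divisor must be adjusted.
With modified divisor 10000: modified quotas North 4.399, South 0.816, East 5.948, West 10.123, Central 4.313.
Rounding down: North 4, South 0, East 5, West 10, Central 4 (total 23).
West receives 10.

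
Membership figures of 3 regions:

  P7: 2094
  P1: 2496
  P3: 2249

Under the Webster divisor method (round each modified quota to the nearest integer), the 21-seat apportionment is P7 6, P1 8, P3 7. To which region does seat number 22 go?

Priority for the next seat is population ÷ (current seats + 0.5).
Priorities: P7 322.154, P1 293.647, P3 299.867.
Highest priority: P7.

P7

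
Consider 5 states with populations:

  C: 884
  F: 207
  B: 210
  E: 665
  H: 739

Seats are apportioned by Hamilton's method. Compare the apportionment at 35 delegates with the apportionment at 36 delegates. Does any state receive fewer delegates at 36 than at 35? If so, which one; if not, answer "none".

At 35 seats: C 11, F 3, B 3, E 9, H 9.
At 36 seats: C 12, F 2, B 3, E 9, H 10.
F drops from 3 to 2.

F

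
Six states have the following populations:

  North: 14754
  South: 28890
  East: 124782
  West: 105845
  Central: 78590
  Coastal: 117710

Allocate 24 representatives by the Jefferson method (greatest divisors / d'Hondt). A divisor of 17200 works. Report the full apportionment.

With modified divisor 17200: modified quotas North 0.858, South 1.680, East 7.255, West 6.154, Central 4.569, Coastal 6.844.
Rounding down: North 0, South 1, East 7, West 6, Central 4, Coastal 6 (total 24).

North 0, South 1, East 7, West 6, Central 4, Coastal 6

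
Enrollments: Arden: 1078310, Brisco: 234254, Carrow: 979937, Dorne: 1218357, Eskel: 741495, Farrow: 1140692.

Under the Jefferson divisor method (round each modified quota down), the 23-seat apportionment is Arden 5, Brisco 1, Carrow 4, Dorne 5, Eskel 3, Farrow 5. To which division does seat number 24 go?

Priority for the next seat is population ÷ (current seats + 1).
Priorities: Arden 179718.333, Brisco 117127.000, Carrow 195987.400, Dorne 203059.500, Eskel 185373.750, Farrow 190115.333.
Highest priority: Dorne.

Dorne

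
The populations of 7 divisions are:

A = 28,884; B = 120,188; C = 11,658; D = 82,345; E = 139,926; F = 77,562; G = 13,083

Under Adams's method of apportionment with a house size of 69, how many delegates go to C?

2

Standard divisor 473646/69 ≈ 6864.435; standard quotas: A 4.208, B 17.509, C 1.698, D 11.996, E 20.384, F 11.299, G 1.906.
Rounding up gives 5, 18, 2, 12, 21, 12, 2 = 72 seats, so the divisor must be adjusted.
With modified divisor 7100: modified quotas A 4.068, B 16.928, C 1.642, D 11.598, E 19.708, F 10.924, G 1.843.
Rounding up: A 5, B 17, C 2, D 12, E 20, F 11, G 2 (total 69).
C receives 2.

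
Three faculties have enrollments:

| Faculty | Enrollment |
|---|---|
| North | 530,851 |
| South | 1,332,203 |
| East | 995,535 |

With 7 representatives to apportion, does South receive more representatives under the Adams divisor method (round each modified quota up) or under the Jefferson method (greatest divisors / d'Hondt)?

Jefferson

Adams: North 2, South 3, East 2.
Jefferson: North 1, South 4, East 2.
South gets 3 under Adams and 4 under Jefferson.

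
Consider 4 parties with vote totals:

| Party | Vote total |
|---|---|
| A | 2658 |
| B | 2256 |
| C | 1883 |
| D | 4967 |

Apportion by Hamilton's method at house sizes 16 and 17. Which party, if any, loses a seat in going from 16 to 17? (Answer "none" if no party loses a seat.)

At 16 seats: A 4, B 3, C 2, D 7.
At 17 seats: A 4, B 3, C 3, D 7.
No party's allocation decreased.

none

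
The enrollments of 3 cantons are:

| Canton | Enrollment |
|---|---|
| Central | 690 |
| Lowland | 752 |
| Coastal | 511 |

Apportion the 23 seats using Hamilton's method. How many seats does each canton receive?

Total 1953; standard divisor 1953/23 ≈ 84.913.
Standard quotas: Central 8.126, Lowland 8.856, Coastal 6.018.
Lower quotas: Central 8, Lowland 8, Coastal 6 (sum 22, leaving 1 seat).
Remainders in descending order: Lowland 0.856, Central 0.126, Coastal 0.018.
Largest remainder: Lowland receives the extra seat.

Central 8, Lowland 9, Coastal 6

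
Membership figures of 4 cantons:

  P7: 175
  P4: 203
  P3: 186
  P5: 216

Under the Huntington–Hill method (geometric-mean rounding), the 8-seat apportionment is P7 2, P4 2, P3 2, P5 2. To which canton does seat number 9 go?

P5

Priority for the next seat is population ÷ (√(s·(s+1))).
Priorities: P7 71.443, P4 82.874, P3 75.934, P5 88.182.
Highest priority: P5.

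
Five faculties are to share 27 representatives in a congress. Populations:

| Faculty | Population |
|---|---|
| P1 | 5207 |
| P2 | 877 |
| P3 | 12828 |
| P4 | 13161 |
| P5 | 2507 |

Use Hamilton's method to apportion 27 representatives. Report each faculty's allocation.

The standard divisor is 34580/27 ≈ 1280.741.
Standard quotas: P1 4.0656, P2 0.6848, P3 10.0161, P4 10.2761, P5 1.9575.
Lower quotas: P1 4, P2 0, P3 10, P4 10, P5 1 (sum 25, leaving 2 seats).
Remainders in descending order: P5 0.9575, P2 0.6848, P4 0.2761, P1 0.0656, P3 0.0161.
The surplus seats go to P5, P2.

P1=4, P2=1, P3=10, P4=10, P5=2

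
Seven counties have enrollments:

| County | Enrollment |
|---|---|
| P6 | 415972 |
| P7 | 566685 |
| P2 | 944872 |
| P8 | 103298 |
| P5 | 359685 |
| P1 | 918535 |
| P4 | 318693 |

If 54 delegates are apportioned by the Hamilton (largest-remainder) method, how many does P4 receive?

The standard divisor is 3627740/54 ≈ 67180.37.
Standard quotas: P6 6.1919, P7 8.4353, P2 14.0647, P8 1.5376, P5 5.3540, P1 13.6727, P4 4.7438.
Lower quotas: P6 6, P7 8, P2 14, P8 1, P5 5, P1 13, P4 4 (sum 51, leaving 3 seats).
Remainders in descending order: P4 0.7438, P1 0.6727, P8 0.5376, P7 0.4353, P5 0.3540, P6 0.1919, P2 0.0647.
The surplus seats go to P4, P1, P8.
P4 receives 5.

5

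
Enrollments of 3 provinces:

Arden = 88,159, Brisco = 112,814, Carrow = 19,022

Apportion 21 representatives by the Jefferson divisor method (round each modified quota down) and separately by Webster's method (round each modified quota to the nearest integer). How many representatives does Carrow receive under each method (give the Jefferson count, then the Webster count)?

1 and 2

Jefferson: Arden 9, Brisco 11, Carrow 1.
Webster: Arden 8, Brisco 11, Carrow 2.
Carrow gets 1 under Jefferson and 2 under Webster.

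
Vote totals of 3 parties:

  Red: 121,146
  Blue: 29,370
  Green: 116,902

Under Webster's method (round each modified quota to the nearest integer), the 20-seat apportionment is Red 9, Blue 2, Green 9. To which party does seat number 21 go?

Priority for the next seat is population ÷ (current seats + 0.5).
Priorities: Red 12752.211, Blue 11748.000, Green 12305.474.
Highest priority: Red.

Red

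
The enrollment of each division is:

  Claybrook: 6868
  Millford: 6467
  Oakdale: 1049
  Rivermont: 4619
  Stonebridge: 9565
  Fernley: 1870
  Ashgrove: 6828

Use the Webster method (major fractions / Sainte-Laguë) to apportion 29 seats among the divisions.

Claybrook 5, Millford 5, Oakdale 1, Rivermont 4, Stonebridge 8, Fernley 1, Ashgrove 5

Standard divisor 37266/29 ≈ 1285.034; standard quotas: Claybrook 5.345, Millford 5.033, Oakdale 0.816, Rivermont 3.594, Stonebridge 7.443, Fernley 1.455, Ashgrove 5.313.
Rounding to the nearest integer gives 5, 5, 1, 4, 7, 1, 5 = 28 seats, so the divisor must be adjusted.
With modified divisor 1267.35: modified quotas Claybrook 5.419, Millford 5.103, Oakdale 0.828, Rivermont 3.645, Stonebridge 7.547, Fernley 1.476, Ashgrove 5.388.
Rounding to the nearest integer: Claybrook 5, Millford 5, Oakdale 1, Rivermont 4, Stonebridge 8, Fernley 1, Ashgrove 5 (total 29).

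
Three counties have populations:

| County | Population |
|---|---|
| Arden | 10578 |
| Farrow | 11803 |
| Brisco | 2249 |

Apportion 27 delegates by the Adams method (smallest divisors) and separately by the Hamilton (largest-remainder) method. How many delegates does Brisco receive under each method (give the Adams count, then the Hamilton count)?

Adams: Arden 11, Farrow 13, Brisco 3.
Hamilton: Arden 12, Farrow 13, Brisco 2.
Brisco gets 3 under Adams and 2 under Hamilton.

3 and 2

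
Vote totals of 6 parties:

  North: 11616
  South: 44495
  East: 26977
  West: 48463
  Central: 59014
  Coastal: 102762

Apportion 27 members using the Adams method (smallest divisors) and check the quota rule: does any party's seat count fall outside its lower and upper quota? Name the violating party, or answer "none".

none

Standard quotas: North 1.069, South 4.096, East 2.483, West 4.461, Central 5.432, Coastal 9.459.
Adams allocation: North 1, South 4, East 3, West 5, Central 5, Coastal 9.
Every allocation lies between the lower and upper quota.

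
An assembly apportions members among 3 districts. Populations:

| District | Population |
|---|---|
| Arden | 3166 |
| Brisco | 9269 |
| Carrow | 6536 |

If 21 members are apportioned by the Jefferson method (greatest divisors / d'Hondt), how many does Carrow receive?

7

Standard divisor 18971/21 ≈ 903.381; standard quotas: Arden 3.505, Brisco 10.260, Carrow 7.235.
Rounding down gives 3, 10, 7 = 20 seats, so the divisor must be adjusted.
With modified divisor 830: modified quotas Arden 3.814, Brisco 11.167, Carrow 7.875.
Rounding down: Arden 3, Brisco 11, Carrow 7 (total 21).
Carrow receives 7.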